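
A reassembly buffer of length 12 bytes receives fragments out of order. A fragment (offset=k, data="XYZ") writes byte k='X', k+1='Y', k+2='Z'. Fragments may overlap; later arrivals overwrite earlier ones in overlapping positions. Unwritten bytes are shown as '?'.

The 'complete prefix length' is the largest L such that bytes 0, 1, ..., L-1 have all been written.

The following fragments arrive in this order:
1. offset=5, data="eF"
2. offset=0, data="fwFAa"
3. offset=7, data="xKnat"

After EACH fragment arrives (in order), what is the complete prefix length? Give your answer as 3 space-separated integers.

Fragment 1: offset=5 data="eF" -> buffer=?????eF????? -> prefix_len=0
Fragment 2: offset=0 data="fwFAa" -> buffer=fwFAaeF????? -> prefix_len=7
Fragment 3: offset=7 data="xKnat" -> buffer=fwFAaeFxKnat -> prefix_len=12

Answer: 0 7 12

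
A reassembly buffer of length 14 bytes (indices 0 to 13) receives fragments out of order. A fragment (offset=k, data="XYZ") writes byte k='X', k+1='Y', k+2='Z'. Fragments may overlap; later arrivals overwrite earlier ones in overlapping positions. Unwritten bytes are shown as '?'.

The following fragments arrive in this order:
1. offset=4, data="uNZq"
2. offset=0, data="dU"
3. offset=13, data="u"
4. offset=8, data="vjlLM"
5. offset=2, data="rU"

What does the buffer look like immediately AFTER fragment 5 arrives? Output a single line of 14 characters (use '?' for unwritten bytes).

Fragment 1: offset=4 data="uNZq" -> buffer=????uNZq??????
Fragment 2: offset=0 data="dU" -> buffer=dU??uNZq??????
Fragment 3: offset=13 data="u" -> buffer=dU??uNZq?????u
Fragment 4: offset=8 data="vjlLM" -> buffer=dU??uNZqvjlLMu
Fragment 5: offset=2 data="rU" -> buffer=dUrUuNZqvjlLMu

Answer: dUrUuNZqvjlLMu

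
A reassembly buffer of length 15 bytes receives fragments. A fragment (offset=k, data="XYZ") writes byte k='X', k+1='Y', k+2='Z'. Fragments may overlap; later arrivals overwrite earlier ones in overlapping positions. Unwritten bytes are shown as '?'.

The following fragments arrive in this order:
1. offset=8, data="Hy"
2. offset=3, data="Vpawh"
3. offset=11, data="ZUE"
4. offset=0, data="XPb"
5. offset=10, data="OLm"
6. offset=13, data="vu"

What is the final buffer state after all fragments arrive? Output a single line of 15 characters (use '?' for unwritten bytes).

Fragment 1: offset=8 data="Hy" -> buffer=????????Hy?????
Fragment 2: offset=3 data="Vpawh" -> buffer=???VpawhHy?????
Fragment 3: offset=11 data="ZUE" -> buffer=???VpawhHy?ZUE?
Fragment 4: offset=0 data="XPb" -> buffer=XPbVpawhHy?ZUE?
Fragment 5: offset=10 data="OLm" -> buffer=XPbVpawhHyOLmE?
Fragment 6: offset=13 data="vu" -> buffer=XPbVpawhHyOLmvu

Answer: XPbVpawhHyOLmvu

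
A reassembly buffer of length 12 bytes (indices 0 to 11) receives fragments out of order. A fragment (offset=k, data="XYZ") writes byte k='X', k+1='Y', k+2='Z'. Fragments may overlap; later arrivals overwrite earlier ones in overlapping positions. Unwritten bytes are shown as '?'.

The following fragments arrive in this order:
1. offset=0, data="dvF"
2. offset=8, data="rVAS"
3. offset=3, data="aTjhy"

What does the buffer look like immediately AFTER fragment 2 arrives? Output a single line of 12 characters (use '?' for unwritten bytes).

Fragment 1: offset=0 data="dvF" -> buffer=dvF?????????
Fragment 2: offset=8 data="rVAS" -> buffer=dvF?????rVAS

Answer: dvF?????rVAS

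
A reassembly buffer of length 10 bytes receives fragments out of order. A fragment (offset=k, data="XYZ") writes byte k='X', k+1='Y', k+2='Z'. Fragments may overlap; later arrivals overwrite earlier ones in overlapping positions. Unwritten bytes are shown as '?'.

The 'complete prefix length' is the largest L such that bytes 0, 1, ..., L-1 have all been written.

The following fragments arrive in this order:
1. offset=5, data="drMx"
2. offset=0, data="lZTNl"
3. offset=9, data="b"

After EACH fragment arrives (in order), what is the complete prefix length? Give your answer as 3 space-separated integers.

Answer: 0 9 10

Derivation:
Fragment 1: offset=5 data="drMx" -> buffer=?????drMx? -> prefix_len=0
Fragment 2: offset=0 data="lZTNl" -> buffer=lZTNldrMx? -> prefix_len=9
Fragment 3: offset=9 data="b" -> buffer=lZTNldrMxb -> prefix_len=10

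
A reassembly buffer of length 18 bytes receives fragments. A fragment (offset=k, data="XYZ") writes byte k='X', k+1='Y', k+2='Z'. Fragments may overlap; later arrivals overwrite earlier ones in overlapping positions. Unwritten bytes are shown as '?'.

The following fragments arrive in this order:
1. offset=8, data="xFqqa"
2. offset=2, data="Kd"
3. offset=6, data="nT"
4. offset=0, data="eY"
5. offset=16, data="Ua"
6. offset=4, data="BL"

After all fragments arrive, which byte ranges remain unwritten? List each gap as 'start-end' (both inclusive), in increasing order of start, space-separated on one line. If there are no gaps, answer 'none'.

Fragment 1: offset=8 len=5
Fragment 2: offset=2 len=2
Fragment 3: offset=6 len=2
Fragment 4: offset=0 len=2
Fragment 5: offset=16 len=2
Fragment 6: offset=4 len=2
Gaps: 13-15

Answer: 13-15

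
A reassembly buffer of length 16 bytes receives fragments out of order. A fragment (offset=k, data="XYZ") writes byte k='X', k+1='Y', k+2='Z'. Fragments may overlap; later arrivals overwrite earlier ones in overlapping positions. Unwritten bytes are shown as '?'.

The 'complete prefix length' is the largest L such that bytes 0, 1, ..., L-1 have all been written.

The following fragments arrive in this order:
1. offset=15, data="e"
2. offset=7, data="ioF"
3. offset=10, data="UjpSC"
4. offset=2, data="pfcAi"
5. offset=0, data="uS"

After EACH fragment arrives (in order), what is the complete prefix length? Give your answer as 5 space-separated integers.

Fragment 1: offset=15 data="e" -> buffer=???????????????e -> prefix_len=0
Fragment 2: offset=7 data="ioF" -> buffer=???????ioF?????e -> prefix_len=0
Fragment 3: offset=10 data="UjpSC" -> buffer=???????ioFUjpSCe -> prefix_len=0
Fragment 4: offset=2 data="pfcAi" -> buffer=??pfcAiioFUjpSCe -> prefix_len=0
Fragment 5: offset=0 data="uS" -> buffer=uSpfcAiioFUjpSCe -> prefix_len=16

Answer: 0 0 0 0 16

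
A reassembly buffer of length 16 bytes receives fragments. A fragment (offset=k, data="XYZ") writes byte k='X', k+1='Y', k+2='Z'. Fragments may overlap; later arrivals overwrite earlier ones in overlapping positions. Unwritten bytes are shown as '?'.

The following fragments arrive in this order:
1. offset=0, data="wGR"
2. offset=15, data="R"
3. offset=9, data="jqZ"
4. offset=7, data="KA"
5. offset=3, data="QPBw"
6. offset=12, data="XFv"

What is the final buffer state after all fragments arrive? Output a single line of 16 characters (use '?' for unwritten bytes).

Fragment 1: offset=0 data="wGR" -> buffer=wGR?????????????
Fragment 2: offset=15 data="R" -> buffer=wGR????????????R
Fragment 3: offset=9 data="jqZ" -> buffer=wGR??????jqZ???R
Fragment 4: offset=7 data="KA" -> buffer=wGR????KAjqZ???R
Fragment 5: offset=3 data="QPBw" -> buffer=wGRQPBwKAjqZ???R
Fragment 6: offset=12 data="XFv" -> buffer=wGRQPBwKAjqZXFvR

Answer: wGRQPBwKAjqZXFvR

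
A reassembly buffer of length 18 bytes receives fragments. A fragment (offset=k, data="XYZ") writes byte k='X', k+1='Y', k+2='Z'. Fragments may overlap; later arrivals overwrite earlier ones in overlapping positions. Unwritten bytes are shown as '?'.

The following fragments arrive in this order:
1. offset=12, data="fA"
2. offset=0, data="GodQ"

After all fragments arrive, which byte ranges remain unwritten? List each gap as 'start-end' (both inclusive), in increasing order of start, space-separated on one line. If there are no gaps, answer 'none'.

Fragment 1: offset=12 len=2
Fragment 2: offset=0 len=4
Gaps: 4-11 14-17

Answer: 4-11 14-17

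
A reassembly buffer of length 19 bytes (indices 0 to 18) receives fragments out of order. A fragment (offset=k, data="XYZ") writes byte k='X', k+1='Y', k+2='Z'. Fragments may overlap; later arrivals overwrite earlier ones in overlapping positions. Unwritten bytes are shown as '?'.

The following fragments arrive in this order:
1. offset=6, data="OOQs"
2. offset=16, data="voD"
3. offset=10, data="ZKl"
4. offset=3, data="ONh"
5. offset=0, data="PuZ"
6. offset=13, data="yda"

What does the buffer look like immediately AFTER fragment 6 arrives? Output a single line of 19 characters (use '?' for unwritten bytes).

Fragment 1: offset=6 data="OOQs" -> buffer=??????OOQs?????????
Fragment 2: offset=16 data="voD" -> buffer=??????OOQs??????voD
Fragment 3: offset=10 data="ZKl" -> buffer=??????OOQsZKl???voD
Fragment 4: offset=3 data="ONh" -> buffer=???ONhOOQsZKl???voD
Fragment 5: offset=0 data="PuZ" -> buffer=PuZONhOOQsZKl???voD
Fragment 6: offset=13 data="yda" -> buffer=PuZONhOOQsZKlydavoD

Answer: PuZONhOOQsZKlydavoD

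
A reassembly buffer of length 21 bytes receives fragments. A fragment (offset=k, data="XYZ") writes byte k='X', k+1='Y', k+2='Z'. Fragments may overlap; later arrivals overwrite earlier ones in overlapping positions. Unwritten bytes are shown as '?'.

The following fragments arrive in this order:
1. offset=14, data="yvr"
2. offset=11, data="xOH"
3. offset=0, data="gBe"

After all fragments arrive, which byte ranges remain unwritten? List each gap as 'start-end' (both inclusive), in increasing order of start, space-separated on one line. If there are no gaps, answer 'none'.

Answer: 3-10 17-20

Derivation:
Fragment 1: offset=14 len=3
Fragment 2: offset=11 len=3
Fragment 3: offset=0 len=3
Gaps: 3-10 17-20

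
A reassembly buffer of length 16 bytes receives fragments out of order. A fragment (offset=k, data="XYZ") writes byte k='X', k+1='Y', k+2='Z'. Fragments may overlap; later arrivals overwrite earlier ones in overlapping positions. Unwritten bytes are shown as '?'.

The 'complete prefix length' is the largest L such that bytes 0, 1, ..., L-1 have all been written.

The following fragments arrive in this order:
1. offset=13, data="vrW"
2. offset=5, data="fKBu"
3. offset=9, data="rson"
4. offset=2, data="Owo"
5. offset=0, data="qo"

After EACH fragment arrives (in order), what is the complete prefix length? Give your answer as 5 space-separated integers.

Fragment 1: offset=13 data="vrW" -> buffer=?????????????vrW -> prefix_len=0
Fragment 2: offset=5 data="fKBu" -> buffer=?????fKBu????vrW -> prefix_len=0
Fragment 3: offset=9 data="rson" -> buffer=?????fKBursonvrW -> prefix_len=0
Fragment 4: offset=2 data="Owo" -> buffer=??OwofKBursonvrW -> prefix_len=0
Fragment 5: offset=0 data="qo" -> buffer=qoOwofKBursonvrW -> prefix_len=16

Answer: 0 0 0 0 16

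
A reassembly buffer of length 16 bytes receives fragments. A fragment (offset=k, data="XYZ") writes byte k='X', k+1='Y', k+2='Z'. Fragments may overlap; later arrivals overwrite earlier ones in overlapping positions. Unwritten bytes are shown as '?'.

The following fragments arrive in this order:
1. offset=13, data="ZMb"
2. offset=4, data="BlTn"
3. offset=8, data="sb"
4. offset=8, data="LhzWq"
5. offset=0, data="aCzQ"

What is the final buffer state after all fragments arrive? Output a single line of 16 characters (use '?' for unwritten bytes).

Fragment 1: offset=13 data="ZMb" -> buffer=?????????????ZMb
Fragment 2: offset=4 data="BlTn" -> buffer=????BlTn?????ZMb
Fragment 3: offset=8 data="sb" -> buffer=????BlTnsb???ZMb
Fragment 4: offset=8 data="LhzWq" -> buffer=????BlTnLhzWqZMb
Fragment 5: offset=0 data="aCzQ" -> buffer=aCzQBlTnLhzWqZMb

Answer: aCzQBlTnLhzWqZMb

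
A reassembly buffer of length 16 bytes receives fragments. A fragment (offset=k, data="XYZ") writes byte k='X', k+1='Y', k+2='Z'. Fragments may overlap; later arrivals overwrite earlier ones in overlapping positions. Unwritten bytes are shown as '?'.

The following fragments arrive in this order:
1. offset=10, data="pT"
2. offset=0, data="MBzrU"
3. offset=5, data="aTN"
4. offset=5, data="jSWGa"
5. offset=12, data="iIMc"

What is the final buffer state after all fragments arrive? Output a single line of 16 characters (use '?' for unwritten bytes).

Fragment 1: offset=10 data="pT" -> buffer=??????????pT????
Fragment 2: offset=0 data="MBzrU" -> buffer=MBzrU?????pT????
Fragment 3: offset=5 data="aTN" -> buffer=MBzrUaTN??pT????
Fragment 4: offset=5 data="jSWGa" -> buffer=MBzrUjSWGapT????
Fragment 5: offset=12 data="iIMc" -> buffer=MBzrUjSWGapTiIMc

Answer: MBzrUjSWGapTiIMc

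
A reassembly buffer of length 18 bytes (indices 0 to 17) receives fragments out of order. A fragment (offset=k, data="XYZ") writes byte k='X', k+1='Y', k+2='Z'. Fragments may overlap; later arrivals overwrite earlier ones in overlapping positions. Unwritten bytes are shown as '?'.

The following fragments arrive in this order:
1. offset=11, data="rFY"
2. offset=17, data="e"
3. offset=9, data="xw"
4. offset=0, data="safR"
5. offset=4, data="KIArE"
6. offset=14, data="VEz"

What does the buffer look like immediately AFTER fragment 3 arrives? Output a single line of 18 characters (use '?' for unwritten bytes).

Answer: ?????????xwrFY???e

Derivation:
Fragment 1: offset=11 data="rFY" -> buffer=???????????rFY????
Fragment 2: offset=17 data="e" -> buffer=???????????rFY???e
Fragment 3: offset=9 data="xw" -> buffer=?????????xwrFY???e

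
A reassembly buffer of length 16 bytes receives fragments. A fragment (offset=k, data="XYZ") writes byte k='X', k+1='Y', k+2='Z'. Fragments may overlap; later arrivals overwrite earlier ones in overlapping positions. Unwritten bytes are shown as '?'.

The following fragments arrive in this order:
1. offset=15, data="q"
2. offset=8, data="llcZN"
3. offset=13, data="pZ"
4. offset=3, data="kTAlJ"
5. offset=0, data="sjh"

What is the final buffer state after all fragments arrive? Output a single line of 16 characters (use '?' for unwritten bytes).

Fragment 1: offset=15 data="q" -> buffer=???????????????q
Fragment 2: offset=8 data="llcZN" -> buffer=????????llcZN??q
Fragment 3: offset=13 data="pZ" -> buffer=????????llcZNpZq
Fragment 4: offset=3 data="kTAlJ" -> buffer=???kTAlJllcZNpZq
Fragment 5: offset=0 data="sjh" -> buffer=sjhkTAlJllcZNpZq

Answer: sjhkTAlJllcZNpZq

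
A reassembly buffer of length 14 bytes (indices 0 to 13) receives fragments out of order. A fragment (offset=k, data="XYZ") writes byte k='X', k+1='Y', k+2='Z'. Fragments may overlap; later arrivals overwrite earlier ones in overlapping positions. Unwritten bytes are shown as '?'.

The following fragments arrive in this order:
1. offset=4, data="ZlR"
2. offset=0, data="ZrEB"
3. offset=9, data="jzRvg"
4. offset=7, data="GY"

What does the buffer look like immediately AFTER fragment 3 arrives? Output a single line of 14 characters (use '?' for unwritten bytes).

Answer: ZrEBZlR??jzRvg

Derivation:
Fragment 1: offset=4 data="ZlR" -> buffer=????ZlR???????
Fragment 2: offset=0 data="ZrEB" -> buffer=ZrEBZlR???????
Fragment 3: offset=9 data="jzRvg" -> buffer=ZrEBZlR??jzRvg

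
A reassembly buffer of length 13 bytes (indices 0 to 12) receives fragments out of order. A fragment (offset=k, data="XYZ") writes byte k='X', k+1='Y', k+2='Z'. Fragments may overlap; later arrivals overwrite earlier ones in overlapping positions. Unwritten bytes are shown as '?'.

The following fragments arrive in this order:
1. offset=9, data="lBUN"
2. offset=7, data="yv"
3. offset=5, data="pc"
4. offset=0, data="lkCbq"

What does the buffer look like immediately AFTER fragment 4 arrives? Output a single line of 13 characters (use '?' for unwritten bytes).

Fragment 1: offset=9 data="lBUN" -> buffer=?????????lBUN
Fragment 2: offset=7 data="yv" -> buffer=???????yvlBUN
Fragment 3: offset=5 data="pc" -> buffer=?????pcyvlBUN
Fragment 4: offset=0 data="lkCbq" -> buffer=lkCbqpcyvlBUN

Answer: lkCbqpcyvlBUN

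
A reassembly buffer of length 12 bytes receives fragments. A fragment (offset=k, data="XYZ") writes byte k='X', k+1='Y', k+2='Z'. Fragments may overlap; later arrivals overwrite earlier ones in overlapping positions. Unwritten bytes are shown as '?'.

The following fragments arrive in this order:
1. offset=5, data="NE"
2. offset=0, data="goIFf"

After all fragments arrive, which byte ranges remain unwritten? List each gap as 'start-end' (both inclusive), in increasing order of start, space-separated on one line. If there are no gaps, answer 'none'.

Fragment 1: offset=5 len=2
Fragment 2: offset=0 len=5
Gaps: 7-11

Answer: 7-11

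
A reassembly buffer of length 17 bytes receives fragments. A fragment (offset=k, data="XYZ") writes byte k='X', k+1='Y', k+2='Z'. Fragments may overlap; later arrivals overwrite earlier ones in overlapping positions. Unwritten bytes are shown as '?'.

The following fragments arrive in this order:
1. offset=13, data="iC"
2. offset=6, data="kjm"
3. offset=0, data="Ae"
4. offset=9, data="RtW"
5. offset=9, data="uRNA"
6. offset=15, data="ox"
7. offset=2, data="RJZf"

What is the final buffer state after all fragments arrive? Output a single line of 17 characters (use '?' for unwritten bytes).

Fragment 1: offset=13 data="iC" -> buffer=?????????????iC??
Fragment 2: offset=6 data="kjm" -> buffer=??????kjm????iC??
Fragment 3: offset=0 data="Ae" -> buffer=Ae????kjm????iC??
Fragment 4: offset=9 data="RtW" -> buffer=Ae????kjmRtW?iC??
Fragment 5: offset=9 data="uRNA" -> buffer=Ae????kjmuRNAiC??
Fragment 6: offset=15 data="ox" -> buffer=Ae????kjmuRNAiCox
Fragment 7: offset=2 data="RJZf" -> buffer=AeRJZfkjmuRNAiCox

Answer: AeRJZfkjmuRNAiCox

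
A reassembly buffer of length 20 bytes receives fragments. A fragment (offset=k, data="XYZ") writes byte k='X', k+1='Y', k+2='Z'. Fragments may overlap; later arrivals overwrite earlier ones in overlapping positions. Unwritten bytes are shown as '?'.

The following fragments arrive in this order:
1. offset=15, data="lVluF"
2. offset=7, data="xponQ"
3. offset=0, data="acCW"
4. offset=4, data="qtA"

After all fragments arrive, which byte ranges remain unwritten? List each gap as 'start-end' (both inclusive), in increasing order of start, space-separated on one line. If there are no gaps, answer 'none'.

Fragment 1: offset=15 len=5
Fragment 2: offset=7 len=5
Fragment 3: offset=0 len=4
Fragment 4: offset=4 len=3
Gaps: 12-14

Answer: 12-14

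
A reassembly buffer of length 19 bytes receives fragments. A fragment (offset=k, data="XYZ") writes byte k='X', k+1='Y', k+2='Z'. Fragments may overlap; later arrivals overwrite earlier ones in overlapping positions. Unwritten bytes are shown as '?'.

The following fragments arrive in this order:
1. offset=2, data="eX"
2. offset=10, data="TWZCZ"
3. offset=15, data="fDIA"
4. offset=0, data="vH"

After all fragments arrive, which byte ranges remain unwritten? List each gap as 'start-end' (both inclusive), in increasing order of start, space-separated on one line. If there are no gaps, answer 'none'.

Fragment 1: offset=2 len=2
Fragment 2: offset=10 len=5
Fragment 3: offset=15 len=4
Fragment 4: offset=0 len=2
Gaps: 4-9

Answer: 4-9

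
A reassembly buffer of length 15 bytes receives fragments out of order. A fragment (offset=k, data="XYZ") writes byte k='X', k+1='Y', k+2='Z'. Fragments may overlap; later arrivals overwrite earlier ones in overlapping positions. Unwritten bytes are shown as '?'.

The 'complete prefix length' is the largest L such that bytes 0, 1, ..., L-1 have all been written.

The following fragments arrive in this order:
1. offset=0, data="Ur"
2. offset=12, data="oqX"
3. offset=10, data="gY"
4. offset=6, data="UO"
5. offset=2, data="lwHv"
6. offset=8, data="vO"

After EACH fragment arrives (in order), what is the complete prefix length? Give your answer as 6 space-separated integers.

Fragment 1: offset=0 data="Ur" -> buffer=Ur????????????? -> prefix_len=2
Fragment 2: offset=12 data="oqX" -> buffer=Ur??????????oqX -> prefix_len=2
Fragment 3: offset=10 data="gY" -> buffer=Ur????????gYoqX -> prefix_len=2
Fragment 4: offset=6 data="UO" -> buffer=Ur????UO??gYoqX -> prefix_len=2
Fragment 5: offset=2 data="lwHv" -> buffer=UrlwHvUO??gYoqX -> prefix_len=8
Fragment 6: offset=8 data="vO" -> buffer=UrlwHvUOvOgYoqX -> prefix_len=15

Answer: 2 2 2 2 8 15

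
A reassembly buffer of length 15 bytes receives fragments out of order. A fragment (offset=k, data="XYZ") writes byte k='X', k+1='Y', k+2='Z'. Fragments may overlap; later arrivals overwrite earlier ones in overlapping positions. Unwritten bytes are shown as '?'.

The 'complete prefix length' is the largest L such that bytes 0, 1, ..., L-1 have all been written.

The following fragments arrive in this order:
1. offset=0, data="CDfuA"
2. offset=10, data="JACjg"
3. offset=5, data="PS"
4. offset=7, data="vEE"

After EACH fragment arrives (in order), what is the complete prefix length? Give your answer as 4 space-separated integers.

Answer: 5 5 7 15

Derivation:
Fragment 1: offset=0 data="CDfuA" -> buffer=CDfuA?????????? -> prefix_len=5
Fragment 2: offset=10 data="JACjg" -> buffer=CDfuA?????JACjg -> prefix_len=5
Fragment 3: offset=5 data="PS" -> buffer=CDfuAPS???JACjg -> prefix_len=7
Fragment 4: offset=7 data="vEE" -> buffer=CDfuAPSvEEJACjg -> prefix_len=15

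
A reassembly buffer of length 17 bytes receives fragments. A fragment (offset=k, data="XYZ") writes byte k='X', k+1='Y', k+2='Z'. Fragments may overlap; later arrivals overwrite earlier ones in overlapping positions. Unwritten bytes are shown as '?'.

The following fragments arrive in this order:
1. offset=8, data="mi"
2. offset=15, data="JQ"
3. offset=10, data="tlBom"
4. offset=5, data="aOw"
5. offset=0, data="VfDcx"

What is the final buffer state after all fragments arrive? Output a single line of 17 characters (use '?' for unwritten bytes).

Fragment 1: offset=8 data="mi" -> buffer=????????mi???????
Fragment 2: offset=15 data="JQ" -> buffer=????????mi?????JQ
Fragment 3: offset=10 data="tlBom" -> buffer=????????mitlBomJQ
Fragment 4: offset=5 data="aOw" -> buffer=?????aOwmitlBomJQ
Fragment 5: offset=0 data="VfDcx" -> buffer=VfDcxaOwmitlBomJQ

Answer: VfDcxaOwmitlBomJQ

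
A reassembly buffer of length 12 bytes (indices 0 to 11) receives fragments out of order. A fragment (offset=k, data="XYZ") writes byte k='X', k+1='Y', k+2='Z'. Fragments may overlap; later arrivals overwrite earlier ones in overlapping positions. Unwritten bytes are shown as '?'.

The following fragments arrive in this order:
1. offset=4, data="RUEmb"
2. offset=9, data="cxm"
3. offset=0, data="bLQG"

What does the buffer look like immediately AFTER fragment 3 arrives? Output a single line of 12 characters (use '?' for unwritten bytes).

Answer: bLQGRUEmbcxm

Derivation:
Fragment 1: offset=4 data="RUEmb" -> buffer=????RUEmb???
Fragment 2: offset=9 data="cxm" -> buffer=????RUEmbcxm
Fragment 3: offset=0 data="bLQG" -> buffer=bLQGRUEmbcxm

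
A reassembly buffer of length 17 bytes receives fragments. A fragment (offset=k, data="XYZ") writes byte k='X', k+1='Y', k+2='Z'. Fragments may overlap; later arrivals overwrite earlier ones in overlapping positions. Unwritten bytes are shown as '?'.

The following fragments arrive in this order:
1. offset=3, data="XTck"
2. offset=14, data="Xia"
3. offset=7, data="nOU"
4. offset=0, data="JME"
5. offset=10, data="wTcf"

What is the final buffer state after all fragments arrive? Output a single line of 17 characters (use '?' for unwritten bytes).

Answer: JMEXTcknOUwTcfXia

Derivation:
Fragment 1: offset=3 data="XTck" -> buffer=???XTck??????????
Fragment 2: offset=14 data="Xia" -> buffer=???XTck???????Xia
Fragment 3: offset=7 data="nOU" -> buffer=???XTcknOU????Xia
Fragment 4: offset=0 data="JME" -> buffer=JMEXTcknOU????Xia
Fragment 5: offset=10 data="wTcf" -> buffer=JMEXTcknOUwTcfXia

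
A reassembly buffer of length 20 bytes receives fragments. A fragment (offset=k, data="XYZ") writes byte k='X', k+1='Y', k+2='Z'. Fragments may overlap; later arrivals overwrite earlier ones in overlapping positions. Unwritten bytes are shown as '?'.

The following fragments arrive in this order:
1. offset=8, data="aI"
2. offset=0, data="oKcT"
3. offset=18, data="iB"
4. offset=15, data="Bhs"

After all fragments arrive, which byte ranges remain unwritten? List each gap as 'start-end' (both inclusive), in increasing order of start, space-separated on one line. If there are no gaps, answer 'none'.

Fragment 1: offset=8 len=2
Fragment 2: offset=0 len=4
Fragment 3: offset=18 len=2
Fragment 4: offset=15 len=3
Gaps: 4-7 10-14

Answer: 4-7 10-14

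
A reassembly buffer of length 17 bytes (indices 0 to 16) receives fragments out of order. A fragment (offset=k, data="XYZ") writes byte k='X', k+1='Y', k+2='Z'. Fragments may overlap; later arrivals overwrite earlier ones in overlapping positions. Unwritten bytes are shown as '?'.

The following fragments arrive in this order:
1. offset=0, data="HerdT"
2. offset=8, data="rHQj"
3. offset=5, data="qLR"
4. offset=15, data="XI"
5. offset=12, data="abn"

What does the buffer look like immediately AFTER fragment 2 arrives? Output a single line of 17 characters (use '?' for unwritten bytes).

Fragment 1: offset=0 data="HerdT" -> buffer=HerdT????????????
Fragment 2: offset=8 data="rHQj" -> buffer=HerdT???rHQj?????

Answer: HerdT???rHQj?????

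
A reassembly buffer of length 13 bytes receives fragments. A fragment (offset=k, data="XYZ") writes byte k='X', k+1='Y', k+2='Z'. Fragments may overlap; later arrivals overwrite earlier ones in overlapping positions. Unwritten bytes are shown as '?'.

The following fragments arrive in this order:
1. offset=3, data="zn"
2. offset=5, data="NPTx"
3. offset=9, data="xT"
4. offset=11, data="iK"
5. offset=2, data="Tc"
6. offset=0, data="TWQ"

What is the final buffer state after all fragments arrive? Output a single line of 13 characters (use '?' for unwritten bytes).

Fragment 1: offset=3 data="zn" -> buffer=???zn????????
Fragment 2: offset=5 data="NPTx" -> buffer=???znNPTx????
Fragment 3: offset=9 data="xT" -> buffer=???znNPTxxT??
Fragment 4: offset=11 data="iK" -> buffer=???znNPTxxTiK
Fragment 5: offset=2 data="Tc" -> buffer=??TcnNPTxxTiK
Fragment 6: offset=0 data="TWQ" -> buffer=TWQcnNPTxxTiK

Answer: TWQcnNPTxxTiK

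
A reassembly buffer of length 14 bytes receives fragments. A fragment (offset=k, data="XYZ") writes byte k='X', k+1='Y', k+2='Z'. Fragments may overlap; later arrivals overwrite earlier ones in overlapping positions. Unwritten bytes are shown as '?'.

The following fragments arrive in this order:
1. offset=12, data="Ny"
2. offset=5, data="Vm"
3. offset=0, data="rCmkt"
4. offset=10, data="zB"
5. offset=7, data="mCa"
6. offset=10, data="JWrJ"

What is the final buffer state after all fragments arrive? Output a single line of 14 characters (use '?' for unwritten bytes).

Answer: rCmktVmmCaJWrJ

Derivation:
Fragment 1: offset=12 data="Ny" -> buffer=????????????Ny
Fragment 2: offset=5 data="Vm" -> buffer=?????Vm?????Ny
Fragment 3: offset=0 data="rCmkt" -> buffer=rCmktVm?????Ny
Fragment 4: offset=10 data="zB" -> buffer=rCmktVm???zBNy
Fragment 5: offset=7 data="mCa" -> buffer=rCmktVmmCazBNy
Fragment 6: offset=10 data="JWrJ" -> buffer=rCmktVmmCaJWrJ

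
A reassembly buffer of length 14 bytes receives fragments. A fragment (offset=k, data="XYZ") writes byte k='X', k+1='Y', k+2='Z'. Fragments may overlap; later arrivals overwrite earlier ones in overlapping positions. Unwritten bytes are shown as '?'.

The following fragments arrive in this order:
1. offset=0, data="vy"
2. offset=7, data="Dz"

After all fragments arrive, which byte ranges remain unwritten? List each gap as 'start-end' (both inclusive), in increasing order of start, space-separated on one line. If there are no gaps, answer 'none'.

Answer: 2-6 9-13

Derivation:
Fragment 1: offset=0 len=2
Fragment 2: offset=7 len=2
Gaps: 2-6 9-13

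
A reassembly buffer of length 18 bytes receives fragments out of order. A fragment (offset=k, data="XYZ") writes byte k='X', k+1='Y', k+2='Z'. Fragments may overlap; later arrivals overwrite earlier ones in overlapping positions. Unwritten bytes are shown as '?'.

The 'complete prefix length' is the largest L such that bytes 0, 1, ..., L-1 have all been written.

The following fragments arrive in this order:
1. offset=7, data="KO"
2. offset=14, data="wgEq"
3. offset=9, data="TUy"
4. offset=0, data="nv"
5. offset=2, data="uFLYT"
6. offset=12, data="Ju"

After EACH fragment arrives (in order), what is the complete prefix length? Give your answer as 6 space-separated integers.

Fragment 1: offset=7 data="KO" -> buffer=???????KO????????? -> prefix_len=0
Fragment 2: offset=14 data="wgEq" -> buffer=???????KO?????wgEq -> prefix_len=0
Fragment 3: offset=9 data="TUy" -> buffer=???????KOTUy??wgEq -> prefix_len=0
Fragment 4: offset=0 data="nv" -> buffer=nv?????KOTUy??wgEq -> prefix_len=2
Fragment 5: offset=2 data="uFLYT" -> buffer=nvuFLYTKOTUy??wgEq -> prefix_len=12
Fragment 6: offset=12 data="Ju" -> buffer=nvuFLYTKOTUyJuwgEq -> prefix_len=18

Answer: 0 0 0 2 12 18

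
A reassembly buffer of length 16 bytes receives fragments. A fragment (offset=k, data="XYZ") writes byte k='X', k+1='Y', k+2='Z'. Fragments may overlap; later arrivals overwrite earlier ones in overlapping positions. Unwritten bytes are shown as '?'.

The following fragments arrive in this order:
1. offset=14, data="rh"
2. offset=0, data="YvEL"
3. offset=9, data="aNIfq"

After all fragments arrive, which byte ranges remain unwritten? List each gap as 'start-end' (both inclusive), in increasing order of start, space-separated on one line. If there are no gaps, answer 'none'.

Fragment 1: offset=14 len=2
Fragment 2: offset=0 len=4
Fragment 3: offset=9 len=5
Gaps: 4-8

Answer: 4-8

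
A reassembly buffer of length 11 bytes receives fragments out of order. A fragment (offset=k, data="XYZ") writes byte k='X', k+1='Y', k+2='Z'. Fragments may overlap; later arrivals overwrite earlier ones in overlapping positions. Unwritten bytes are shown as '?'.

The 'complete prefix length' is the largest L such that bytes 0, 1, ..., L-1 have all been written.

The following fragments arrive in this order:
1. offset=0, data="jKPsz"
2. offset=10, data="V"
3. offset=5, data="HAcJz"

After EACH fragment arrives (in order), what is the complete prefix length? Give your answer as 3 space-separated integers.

Fragment 1: offset=0 data="jKPsz" -> buffer=jKPsz?????? -> prefix_len=5
Fragment 2: offset=10 data="V" -> buffer=jKPsz?????V -> prefix_len=5
Fragment 3: offset=5 data="HAcJz" -> buffer=jKPszHAcJzV -> prefix_len=11

Answer: 5 5 11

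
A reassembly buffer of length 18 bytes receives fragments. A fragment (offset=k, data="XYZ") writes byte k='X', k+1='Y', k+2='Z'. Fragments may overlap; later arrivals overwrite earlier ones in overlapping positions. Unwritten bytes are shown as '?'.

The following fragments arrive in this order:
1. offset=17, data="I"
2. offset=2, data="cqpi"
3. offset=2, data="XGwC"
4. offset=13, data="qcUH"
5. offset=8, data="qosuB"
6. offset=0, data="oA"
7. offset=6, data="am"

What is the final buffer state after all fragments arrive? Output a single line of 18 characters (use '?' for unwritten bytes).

Answer: oAXGwCamqosuBqcUHI

Derivation:
Fragment 1: offset=17 data="I" -> buffer=?????????????????I
Fragment 2: offset=2 data="cqpi" -> buffer=??cqpi???????????I
Fragment 3: offset=2 data="XGwC" -> buffer=??XGwC???????????I
Fragment 4: offset=13 data="qcUH" -> buffer=??XGwC???????qcUHI
Fragment 5: offset=8 data="qosuB" -> buffer=??XGwC??qosuBqcUHI
Fragment 6: offset=0 data="oA" -> buffer=oAXGwC??qosuBqcUHI
Fragment 7: offset=6 data="am" -> buffer=oAXGwCamqosuBqcUHI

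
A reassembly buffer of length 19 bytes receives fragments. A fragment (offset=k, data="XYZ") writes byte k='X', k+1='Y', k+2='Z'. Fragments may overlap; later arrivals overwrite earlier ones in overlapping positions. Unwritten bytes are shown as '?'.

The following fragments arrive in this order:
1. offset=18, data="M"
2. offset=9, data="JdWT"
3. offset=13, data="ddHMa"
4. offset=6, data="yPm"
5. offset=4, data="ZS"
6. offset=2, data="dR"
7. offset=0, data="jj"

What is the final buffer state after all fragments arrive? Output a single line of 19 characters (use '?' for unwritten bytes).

Fragment 1: offset=18 data="M" -> buffer=??????????????????M
Fragment 2: offset=9 data="JdWT" -> buffer=?????????JdWT?????M
Fragment 3: offset=13 data="ddHMa" -> buffer=?????????JdWTddHMaM
Fragment 4: offset=6 data="yPm" -> buffer=??????yPmJdWTddHMaM
Fragment 5: offset=4 data="ZS" -> buffer=????ZSyPmJdWTddHMaM
Fragment 6: offset=2 data="dR" -> buffer=??dRZSyPmJdWTddHMaM
Fragment 7: offset=0 data="jj" -> buffer=jjdRZSyPmJdWTddHMaM

Answer: jjdRZSyPmJdWTddHMaM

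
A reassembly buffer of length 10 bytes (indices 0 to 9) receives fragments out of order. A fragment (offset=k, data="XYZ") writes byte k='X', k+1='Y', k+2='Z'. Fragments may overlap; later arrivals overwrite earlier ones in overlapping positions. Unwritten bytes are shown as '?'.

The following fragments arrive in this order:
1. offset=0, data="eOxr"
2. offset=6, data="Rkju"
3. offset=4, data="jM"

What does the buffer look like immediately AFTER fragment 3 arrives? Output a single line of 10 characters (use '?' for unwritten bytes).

Fragment 1: offset=0 data="eOxr" -> buffer=eOxr??????
Fragment 2: offset=6 data="Rkju" -> buffer=eOxr??Rkju
Fragment 3: offset=4 data="jM" -> buffer=eOxrjMRkju

Answer: eOxrjMRkju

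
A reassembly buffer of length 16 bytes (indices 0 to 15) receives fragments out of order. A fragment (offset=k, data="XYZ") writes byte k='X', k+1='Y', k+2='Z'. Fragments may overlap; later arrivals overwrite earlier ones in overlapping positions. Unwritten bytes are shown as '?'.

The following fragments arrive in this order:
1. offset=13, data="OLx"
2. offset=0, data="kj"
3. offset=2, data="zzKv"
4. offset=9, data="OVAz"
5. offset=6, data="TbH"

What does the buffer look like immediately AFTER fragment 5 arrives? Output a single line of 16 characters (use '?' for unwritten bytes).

Answer: kjzzKvTbHOVAzOLx

Derivation:
Fragment 1: offset=13 data="OLx" -> buffer=?????????????OLx
Fragment 2: offset=0 data="kj" -> buffer=kj???????????OLx
Fragment 3: offset=2 data="zzKv" -> buffer=kjzzKv???????OLx
Fragment 4: offset=9 data="OVAz" -> buffer=kjzzKv???OVAzOLx
Fragment 5: offset=6 data="TbH" -> buffer=kjzzKvTbHOVAzOLx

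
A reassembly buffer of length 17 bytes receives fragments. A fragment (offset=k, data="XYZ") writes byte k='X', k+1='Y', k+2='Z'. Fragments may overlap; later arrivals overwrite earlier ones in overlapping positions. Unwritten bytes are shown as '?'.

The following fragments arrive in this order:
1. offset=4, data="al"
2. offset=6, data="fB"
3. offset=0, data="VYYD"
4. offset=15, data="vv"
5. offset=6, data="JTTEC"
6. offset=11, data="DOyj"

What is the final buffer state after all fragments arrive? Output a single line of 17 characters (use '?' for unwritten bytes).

Answer: VYYDalJTTECDOyjvv

Derivation:
Fragment 1: offset=4 data="al" -> buffer=????al???????????
Fragment 2: offset=6 data="fB" -> buffer=????alfB?????????
Fragment 3: offset=0 data="VYYD" -> buffer=VYYDalfB?????????
Fragment 4: offset=15 data="vv" -> buffer=VYYDalfB???????vv
Fragment 5: offset=6 data="JTTEC" -> buffer=VYYDalJTTEC????vv
Fragment 6: offset=11 data="DOyj" -> buffer=VYYDalJTTECDOyjvv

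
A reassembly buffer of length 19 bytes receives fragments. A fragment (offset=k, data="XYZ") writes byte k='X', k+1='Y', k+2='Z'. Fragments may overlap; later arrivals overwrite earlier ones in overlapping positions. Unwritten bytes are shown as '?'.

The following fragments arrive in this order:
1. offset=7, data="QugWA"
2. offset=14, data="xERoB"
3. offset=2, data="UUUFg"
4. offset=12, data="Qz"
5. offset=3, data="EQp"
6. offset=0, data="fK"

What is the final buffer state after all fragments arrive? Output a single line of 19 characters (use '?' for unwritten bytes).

Answer: fKUEQpgQugWAQzxERoB

Derivation:
Fragment 1: offset=7 data="QugWA" -> buffer=???????QugWA???????
Fragment 2: offset=14 data="xERoB" -> buffer=???????QugWA??xERoB
Fragment 3: offset=2 data="UUUFg" -> buffer=??UUUFgQugWA??xERoB
Fragment 4: offset=12 data="Qz" -> buffer=??UUUFgQugWAQzxERoB
Fragment 5: offset=3 data="EQp" -> buffer=??UEQpgQugWAQzxERoB
Fragment 6: offset=0 data="fK" -> buffer=fKUEQpgQugWAQzxERoB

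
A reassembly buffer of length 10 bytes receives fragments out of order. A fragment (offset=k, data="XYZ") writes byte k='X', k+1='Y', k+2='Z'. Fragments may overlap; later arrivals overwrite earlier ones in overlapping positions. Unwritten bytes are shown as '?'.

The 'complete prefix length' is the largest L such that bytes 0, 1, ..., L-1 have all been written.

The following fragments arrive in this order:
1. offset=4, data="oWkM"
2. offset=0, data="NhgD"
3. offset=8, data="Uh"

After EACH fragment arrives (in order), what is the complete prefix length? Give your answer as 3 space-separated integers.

Fragment 1: offset=4 data="oWkM" -> buffer=????oWkM?? -> prefix_len=0
Fragment 2: offset=0 data="NhgD" -> buffer=NhgDoWkM?? -> prefix_len=8
Fragment 3: offset=8 data="Uh" -> buffer=NhgDoWkMUh -> prefix_len=10

Answer: 0 8 10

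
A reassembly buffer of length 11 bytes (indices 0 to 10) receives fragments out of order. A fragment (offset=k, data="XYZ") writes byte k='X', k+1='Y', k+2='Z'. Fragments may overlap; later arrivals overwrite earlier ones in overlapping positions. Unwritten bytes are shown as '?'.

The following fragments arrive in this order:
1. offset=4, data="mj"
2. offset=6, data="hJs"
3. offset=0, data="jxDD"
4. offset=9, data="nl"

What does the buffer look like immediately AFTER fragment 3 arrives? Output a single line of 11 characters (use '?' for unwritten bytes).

Fragment 1: offset=4 data="mj" -> buffer=????mj?????
Fragment 2: offset=6 data="hJs" -> buffer=????mjhJs??
Fragment 3: offset=0 data="jxDD" -> buffer=jxDDmjhJs??

Answer: jxDDmjhJs??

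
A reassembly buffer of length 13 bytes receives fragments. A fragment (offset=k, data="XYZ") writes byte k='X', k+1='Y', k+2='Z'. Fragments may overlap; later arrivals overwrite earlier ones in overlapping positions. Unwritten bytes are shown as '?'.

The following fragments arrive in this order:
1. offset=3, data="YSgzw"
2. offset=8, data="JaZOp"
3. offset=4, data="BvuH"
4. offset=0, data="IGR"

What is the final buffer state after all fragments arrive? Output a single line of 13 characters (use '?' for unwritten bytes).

Fragment 1: offset=3 data="YSgzw" -> buffer=???YSgzw?????
Fragment 2: offset=8 data="JaZOp" -> buffer=???YSgzwJaZOp
Fragment 3: offset=4 data="BvuH" -> buffer=???YBvuHJaZOp
Fragment 4: offset=0 data="IGR" -> buffer=IGRYBvuHJaZOp

Answer: IGRYBvuHJaZOp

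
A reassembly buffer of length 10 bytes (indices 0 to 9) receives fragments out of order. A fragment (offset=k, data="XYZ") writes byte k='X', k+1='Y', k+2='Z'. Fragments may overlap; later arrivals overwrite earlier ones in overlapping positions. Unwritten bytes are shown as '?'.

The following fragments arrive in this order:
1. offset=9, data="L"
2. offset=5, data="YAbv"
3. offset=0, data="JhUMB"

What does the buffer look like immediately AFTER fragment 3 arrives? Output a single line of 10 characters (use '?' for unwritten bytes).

Answer: JhUMBYAbvL

Derivation:
Fragment 1: offset=9 data="L" -> buffer=?????????L
Fragment 2: offset=5 data="YAbv" -> buffer=?????YAbvL
Fragment 3: offset=0 data="JhUMB" -> buffer=JhUMBYAbvL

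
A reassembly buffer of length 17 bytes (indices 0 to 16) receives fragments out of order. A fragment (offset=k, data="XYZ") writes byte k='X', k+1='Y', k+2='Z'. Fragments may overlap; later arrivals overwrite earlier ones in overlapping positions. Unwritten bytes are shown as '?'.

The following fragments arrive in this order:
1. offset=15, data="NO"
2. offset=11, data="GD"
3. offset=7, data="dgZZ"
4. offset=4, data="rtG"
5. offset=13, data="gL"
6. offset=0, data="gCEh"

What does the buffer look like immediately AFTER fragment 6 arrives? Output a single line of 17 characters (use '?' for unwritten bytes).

Fragment 1: offset=15 data="NO" -> buffer=???????????????NO
Fragment 2: offset=11 data="GD" -> buffer=???????????GD??NO
Fragment 3: offset=7 data="dgZZ" -> buffer=???????dgZZGD??NO
Fragment 4: offset=4 data="rtG" -> buffer=????rtGdgZZGD??NO
Fragment 5: offset=13 data="gL" -> buffer=????rtGdgZZGDgLNO
Fragment 6: offset=0 data="gCEh" -> buffer=gCEhrtGdgZZGDgLNO

Answer: gCEhrtGdgZZGDgLNO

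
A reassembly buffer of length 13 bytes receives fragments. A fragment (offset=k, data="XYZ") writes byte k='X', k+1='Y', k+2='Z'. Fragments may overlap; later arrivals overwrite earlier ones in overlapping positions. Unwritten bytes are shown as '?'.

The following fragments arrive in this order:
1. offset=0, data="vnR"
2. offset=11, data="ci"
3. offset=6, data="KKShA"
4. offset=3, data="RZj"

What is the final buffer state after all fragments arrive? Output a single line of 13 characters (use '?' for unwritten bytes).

Answer: vnRRZjKKShAci

Derivation:
Fragment 1: offset=0 data="vnR" -> buffer=vnR??????????
Fragment 2: offset=11 data="ci" -> buffer=vnR????????ci
Fragment 3: offset=6 data="KKShA" -> buffer=vnR???KKShAci
Fragment 4: offset=3 data="RZj" -> buffer=vnRRZjKKShAci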